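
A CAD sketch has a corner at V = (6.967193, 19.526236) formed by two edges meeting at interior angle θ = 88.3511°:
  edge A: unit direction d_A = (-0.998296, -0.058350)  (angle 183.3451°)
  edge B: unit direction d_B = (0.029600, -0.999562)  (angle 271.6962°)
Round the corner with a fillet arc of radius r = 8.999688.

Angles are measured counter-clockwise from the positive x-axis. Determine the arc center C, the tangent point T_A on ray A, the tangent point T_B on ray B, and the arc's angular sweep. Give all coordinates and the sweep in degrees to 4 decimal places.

center=(-1.7544,10.0014) T_A=(-2.2795,18.9858) T_B=(7.2414,10.2678) sweep=91.6489

bisector direction at 227.5207° = (-0.675324,-0.737521)
center distance |VC| = r/sin(θ/2) = 8.999688/sin(44.1756°) = 12.914645
C = V + |VC|·bis = (-1.7544,10.0014)
T_A = V + ((C−V)·d_A)·d_A = V + 9.2625·d_A = (-2.2795,18.9858)
T_B = V + ((C−V)·d_B)·d_B = V + 9.2625·d_B = (7.2414,10.2678)
sweep = 180° − θ = 91.6489°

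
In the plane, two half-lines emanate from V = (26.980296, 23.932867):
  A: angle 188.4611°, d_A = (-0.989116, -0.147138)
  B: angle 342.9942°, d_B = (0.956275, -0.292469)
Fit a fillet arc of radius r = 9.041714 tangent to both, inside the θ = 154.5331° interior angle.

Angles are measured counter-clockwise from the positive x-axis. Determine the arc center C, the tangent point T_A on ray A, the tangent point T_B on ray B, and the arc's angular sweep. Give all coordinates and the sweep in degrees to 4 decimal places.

bisector direction at 265.7276° = (-0.074497,-0.997221)
center distance |VC| = r/sin(θ/2) = 9.041714/sin(77.2665°) = 9.269693
C = V + |VC|·bis = (26.2897,14.6889)
T_A = V + ((C−V)·d_A)·d_A = V + 2.0432·d_A = (24.9593,23.6322)
T_B = V + ((C−V)·d_B)·d_B = V + 2.0432·d_B = (28.9341,23.3353)
sweep = 180° − θ = 25.4669°

center=(26.2897,14.6889) T_A=(24.9593,23.6322) T_B=(28.9341,23.3353) sweep=25.4669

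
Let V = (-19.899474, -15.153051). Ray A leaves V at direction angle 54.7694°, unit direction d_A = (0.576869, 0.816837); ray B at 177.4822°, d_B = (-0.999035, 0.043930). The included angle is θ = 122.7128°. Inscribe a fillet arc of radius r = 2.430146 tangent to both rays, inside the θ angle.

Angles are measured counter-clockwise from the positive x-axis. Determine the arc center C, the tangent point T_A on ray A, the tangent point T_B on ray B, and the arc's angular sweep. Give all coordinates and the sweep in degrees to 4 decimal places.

center=(-21.1188,-12.6669) T_A=(-19.1338,-14.0688) T_B=(-21.2256,-15.0947) sweep=57.2872

bisector direction at 116.1258° = (-0.440344,0.897829)
center distance |VC| = r/sin(θ/2) = 2.430146/sin(61.3564°) = 2.769023
C = V + |VC|·bis = (-21.1188,-12.6669)
T_A = V + ((C−V)·d_A)·d_A = V + 1.3274·d_A = (-19.1338,-14.0688)
T_B = V + ((C−V)·d_B)·d_B = V + 1.3274·d_B = (-21.2256,-15.0947)
sweep = 180° − θ = 57.2872°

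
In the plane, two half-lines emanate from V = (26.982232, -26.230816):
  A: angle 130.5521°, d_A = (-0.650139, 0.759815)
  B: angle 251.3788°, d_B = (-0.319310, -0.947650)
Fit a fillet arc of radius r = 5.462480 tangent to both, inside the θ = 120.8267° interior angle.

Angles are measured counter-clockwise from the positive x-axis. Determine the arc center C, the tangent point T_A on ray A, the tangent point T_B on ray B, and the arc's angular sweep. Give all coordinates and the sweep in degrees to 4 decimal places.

center=(20.8154,-27.4257) T_A=(24.9659,-23.8743) T_B=(25.9919,-29.1699) sweep=59.1733

bisector direction at 190.9655° = (-0.981742,-0.190217)
center distance |VC| = r/sin(θ/2) = 5.462480/sin(60.4134°) = 6.281529
C = V + |VC|·bis = (20.8154,-27.4257)
T_A = V + ((C−V)·d_A)·d_A = V + 3.1014·d_A = (24.9659,-23.8743)
T_B = V + ((C−V)·d_B)·d_B = V + 3.1014·d_B = (25.9919,-29.1699)
sweep = 180° − θ = 59.1733°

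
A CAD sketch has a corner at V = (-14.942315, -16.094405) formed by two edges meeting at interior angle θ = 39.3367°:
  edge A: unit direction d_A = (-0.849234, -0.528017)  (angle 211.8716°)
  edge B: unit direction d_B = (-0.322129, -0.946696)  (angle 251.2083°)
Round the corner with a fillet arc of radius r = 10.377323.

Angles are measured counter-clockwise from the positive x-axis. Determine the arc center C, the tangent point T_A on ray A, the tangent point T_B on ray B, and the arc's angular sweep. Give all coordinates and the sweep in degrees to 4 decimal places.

center=(-34.1189,-40.2372) T_A=(-39.5983,-31.4245) T_B=(-24.2948,-43.5801) sweep=140.6633

bisector direction at 231.5400° = (-0.621969,-0.783042)
center distance |VC| = r/sin(θ/2) = 10.377323/sin(19.6684°) = 30.832114
C = V + |VC|·bis = (-34.1189,-40.2372)
T_A = V + ((C−V)·d_A)·d_A = V + 29.0333·d_A = (-39.5983,-31.4245)
T_B = V + ((C−V)·d_B)·d_B = V + 29.0333·d_B = (-24.2948,-43.5801)
sweep = 180° − θ = 140.6633°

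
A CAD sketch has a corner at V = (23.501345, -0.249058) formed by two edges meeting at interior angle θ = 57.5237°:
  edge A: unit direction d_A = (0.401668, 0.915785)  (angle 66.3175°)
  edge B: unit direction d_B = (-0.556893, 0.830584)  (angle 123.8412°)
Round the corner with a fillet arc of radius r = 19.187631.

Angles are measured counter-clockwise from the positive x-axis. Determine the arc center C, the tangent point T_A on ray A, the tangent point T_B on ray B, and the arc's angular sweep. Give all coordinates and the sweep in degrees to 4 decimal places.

center=(19.9708,39.4714) T_A=(37.5426,31.7643) T_B=(4.0339,28.7859) sweep=122.4763

bisector direction at 95.0793° = (-0.088535,0.996073)
center distance |VC| = r/sin(θ/2) = 19.187631/sin(28.7618°) = 39.877024
C = V + |VC|·bis = (19.9708,39.4714)
T_A = V + ((C−V)·d_A)·d_A = V + 34.9573·d_A = (37.5426,31.7643)
T_B = V + ((C−V)·d_B)·d_B = V + 34.9573·d_B = (4.0339,28.7859)
sweep = 180° − θ = 122.4763°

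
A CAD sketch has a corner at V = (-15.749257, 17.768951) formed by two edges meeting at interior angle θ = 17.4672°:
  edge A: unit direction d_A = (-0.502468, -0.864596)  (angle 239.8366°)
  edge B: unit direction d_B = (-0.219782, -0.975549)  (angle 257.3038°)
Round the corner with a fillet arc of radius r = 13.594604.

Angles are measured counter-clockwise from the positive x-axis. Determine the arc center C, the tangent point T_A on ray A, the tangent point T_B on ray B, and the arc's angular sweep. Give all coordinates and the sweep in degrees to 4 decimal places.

bisector direction at 248.5702° = (-0.365361,-0.930866)
center distance |VC| = r/sin(θ/2) = 13.594604/sin(8.7336°) = 89.532147
C = V + |VC|·bis = (-48.4608,-65.5735)
T_A = V + ((C−V)·d_A)·d_A = V + 88.4940·d_A = (-60.2147,-58.7426)
T_B = V + ((C−V)·d_B)·d_B = V + 88.4940·d_B = (-35.1986,-68.5613)
sweep = 180° − θ = 162.5328°

center=(-48.4608,-65.5735) T_A=(-60.2147,-58.7426) T_B=(-35.1986,-68.5613) sweep=162.5328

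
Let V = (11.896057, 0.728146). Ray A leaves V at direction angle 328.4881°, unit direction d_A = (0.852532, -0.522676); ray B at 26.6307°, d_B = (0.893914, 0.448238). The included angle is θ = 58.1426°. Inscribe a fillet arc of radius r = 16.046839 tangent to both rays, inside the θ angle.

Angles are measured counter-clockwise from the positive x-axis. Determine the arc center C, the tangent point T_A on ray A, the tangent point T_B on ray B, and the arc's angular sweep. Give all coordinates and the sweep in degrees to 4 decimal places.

bisector direction at 357.5594° = (0.999093,-0.042584)
center distance |VC| = r/sin(θ/2) = 16.046839/sin(29.0713°) = 33.025143
C = V + |VC|·bis = (44.8912,-0.6782)
T_A = V + ((C−V)·d_A)·d_A = V + 28.8645·d_A = (36.5040,-14.3586)
T_B = V + ((C−V)·d_B)·d_B = V + 28.8645·d_B = (37.6984,13.6663)
sweep = 180° − θ = 121.8574°

center=(44.8912,-0.6782) T_A=(36.5040,-14.3586) T_B=(37.6984,13.6663) sweep=121.8574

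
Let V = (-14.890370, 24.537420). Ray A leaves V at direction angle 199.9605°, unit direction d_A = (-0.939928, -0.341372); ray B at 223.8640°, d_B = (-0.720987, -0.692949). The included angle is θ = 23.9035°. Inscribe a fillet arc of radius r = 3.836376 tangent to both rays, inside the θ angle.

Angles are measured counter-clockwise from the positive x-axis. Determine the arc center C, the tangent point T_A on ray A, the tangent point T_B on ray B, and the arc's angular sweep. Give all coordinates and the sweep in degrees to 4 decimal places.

bisector direction at 211.9123° = (-0.848859,-0.528620)
center distance |VC| = r/sin(θ/2) = 3.836376/sin(11.9518°) = 18.525351
C = V + |VC|·bis = (-30.6158,14.7446)
T_A = V + ((C−V)·d_A)·d_A = V + 18.1238·d_A = (-31.9254,18.3505)
T_B = V + ((C−V)·d_B)·d_B = V + 18.1238·d_B = (-27.9574,11.9786)
sweep = 180° − θ = 156.0965°

center=(-30.6158,14.7446) T_A=(-31.9254,18.3505) T_B=(-27.9574,11.9786) sweep=156.0965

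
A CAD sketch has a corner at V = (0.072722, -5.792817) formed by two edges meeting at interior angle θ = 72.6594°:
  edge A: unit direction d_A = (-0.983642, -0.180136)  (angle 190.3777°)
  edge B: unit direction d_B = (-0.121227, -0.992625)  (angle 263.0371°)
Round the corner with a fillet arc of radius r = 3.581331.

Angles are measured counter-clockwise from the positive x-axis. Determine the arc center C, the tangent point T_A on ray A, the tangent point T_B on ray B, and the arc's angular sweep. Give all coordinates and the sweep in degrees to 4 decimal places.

center=(-4.0726,-10.1928) T_A=(-4.7177,-6.6701) T_B=(-0.5177,-10.6270) sweep=107.3406

bisector direction at 226.7074° = (-0.685724,-0.727861)
center distance |VC| = r/sin(θ/2) = 3.581331/sin(36.3297°) = 6.045146
C = V + |VC|·bis = (-4.0726,-10.1928)
T_A = V + ((C−V)·d_A)·d_A = V + 4.8701·d_A = (-4.7177,-6.6701)
T_B = V + ((C−V)·d_B)·d_B = V + 4.8701·d_B = (-0.5177,-10.6270)
sweep = 180° − θ = 107.3406°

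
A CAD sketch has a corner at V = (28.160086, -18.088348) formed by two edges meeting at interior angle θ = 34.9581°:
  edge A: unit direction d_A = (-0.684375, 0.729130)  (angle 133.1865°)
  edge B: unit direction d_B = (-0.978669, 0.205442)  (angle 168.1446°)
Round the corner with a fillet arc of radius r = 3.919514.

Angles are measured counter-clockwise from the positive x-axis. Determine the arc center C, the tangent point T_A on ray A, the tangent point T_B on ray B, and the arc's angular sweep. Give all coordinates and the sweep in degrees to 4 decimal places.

bisector direction at 150.6655° = (-0.871775,0.489907)
center distance |VC| = r/sin(θ/2) = 3.919514/sin(17.4791°) = 13.049515
C = V + |VC|·bis = (16.7838,-11.6953)
T_A = V + ((C−V)·d_A)·d_A = V + 12.4470·d_A = (19.6417,-9.0129)
T_B = V + ((C−V)·d_B)·d_B = V + 12.4470·d_B = (15.9786,-15.5312)
sweep = 180° − θ = 145.0419°

center=(16.7838,-11.6953) T_A=(19.6417,-9.0129) T_B=(15.9786,-15.5312) sweep=145.0419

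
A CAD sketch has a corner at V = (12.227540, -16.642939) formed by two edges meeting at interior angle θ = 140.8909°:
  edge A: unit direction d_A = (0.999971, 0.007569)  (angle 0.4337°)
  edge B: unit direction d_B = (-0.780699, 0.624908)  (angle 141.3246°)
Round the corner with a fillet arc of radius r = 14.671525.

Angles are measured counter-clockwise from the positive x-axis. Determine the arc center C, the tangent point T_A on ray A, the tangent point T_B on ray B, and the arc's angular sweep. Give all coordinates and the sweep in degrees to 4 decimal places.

bisector direction at 70.8791° = (0.327562,0.944830)
center distance |VC| = r/sin(θ/2) = 14.671525/sin(70.4454°) = 15.569525
C = V + |VC|·bis = (17.3275,-1.9324)
T_A = V + ((C−V)·d_A)·d_A = V + 5.2112·d_A = (17.4386,-16.6035)
T_B = V + ((C−V)·d_B)·d_B = V + 5.2112·d_B = (8.1592,-13.3864)
sweep = 180° − θ = 39.1091°

center=(17.3275,-1.9324) T_A=(17.4386,-16.6035) T_B=(8.1592,-13.3864) sweep=39.1091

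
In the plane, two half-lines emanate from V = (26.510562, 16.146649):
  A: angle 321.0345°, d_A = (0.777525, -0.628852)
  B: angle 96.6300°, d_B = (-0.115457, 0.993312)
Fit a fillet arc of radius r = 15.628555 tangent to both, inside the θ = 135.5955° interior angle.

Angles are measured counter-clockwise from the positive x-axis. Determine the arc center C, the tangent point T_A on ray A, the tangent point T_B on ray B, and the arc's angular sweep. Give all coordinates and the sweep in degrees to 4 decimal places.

center=(41.2981,24.2870) T_A=(31.4701,12.1354) T_B=(25.7741,22.4826) sweep=44.4045

bisector direction at 28.8322° = (0.876035,0.482247)
center distance |VC| = r/sin(θ/2) = 15.628555/sin(67.7977°) = 16.880119
C = V + |VC|·bis = (41.2981,24.2870)
T_A = V + ((C−V)·d_A)·d_A = V + 6.3786·d_A = (31.4701,12.1354)
T_B = V + ((C−V)·d_B)·d_B = V + 6.3786·d_B = (25.7741,22.4826)
sweep = 180° − θ = 44.4045°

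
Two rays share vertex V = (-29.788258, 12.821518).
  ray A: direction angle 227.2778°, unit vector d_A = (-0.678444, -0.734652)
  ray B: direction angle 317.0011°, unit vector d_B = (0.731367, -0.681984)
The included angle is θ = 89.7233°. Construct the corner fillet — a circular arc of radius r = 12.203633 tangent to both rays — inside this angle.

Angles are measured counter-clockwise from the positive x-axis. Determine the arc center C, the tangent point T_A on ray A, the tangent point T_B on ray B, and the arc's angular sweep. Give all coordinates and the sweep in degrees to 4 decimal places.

bisector direction at 272.1395° = (0.037332,-0.999303)
center distance |VC| = r/sin(θ/2) = 12.203633/sin(44.8616°) = 17.300368
C = V + |VC|·bis = (-29.1424,-4.4668)
T_A = V + ((C−V)·d_A)·d_A = V + 12.2627·d_A = (-38.1078,3.8127)
T_B = V + ((C−V)·d_B)·d_B = V + 12.2627·d_B = (-20.8197,4.4585)
sweep = 180° − θ = 90.2767°

center=(-29.1424,-4.4668) T_A=(-38.1078,3.8127) T_B=(-20.8197,4.4585) sweep=90.2767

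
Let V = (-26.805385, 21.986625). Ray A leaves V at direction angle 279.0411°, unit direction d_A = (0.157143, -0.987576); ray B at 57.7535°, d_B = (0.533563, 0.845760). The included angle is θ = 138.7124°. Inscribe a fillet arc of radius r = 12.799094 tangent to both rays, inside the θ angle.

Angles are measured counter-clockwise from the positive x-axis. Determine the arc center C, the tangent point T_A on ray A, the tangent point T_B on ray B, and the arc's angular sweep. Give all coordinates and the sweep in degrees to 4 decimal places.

center=(-13.4076,19.2358) T_A=(-26.0476,17.2245) T_B=(-24.2325,26.0649) sweep=41.2876

bisector direction at 348.3973° = (0.979566,-0.201124)
center distance |VC| = r/sin(θ/2) = 12.799094/sin(69.3562°) = 13.677310
C = V + |VC|·bis = (-13.4076,19.2358)
T_A = V + ((C−V)·d_A)·d_A = V + 4.8220·d_A = (-26.0476,17.2245)
T_B = V + ((C−V)·d_B)·d_B = V + 4.8220·d_B = (-24.2325,26.0649)
sweep = 180° − θ = 41.2876°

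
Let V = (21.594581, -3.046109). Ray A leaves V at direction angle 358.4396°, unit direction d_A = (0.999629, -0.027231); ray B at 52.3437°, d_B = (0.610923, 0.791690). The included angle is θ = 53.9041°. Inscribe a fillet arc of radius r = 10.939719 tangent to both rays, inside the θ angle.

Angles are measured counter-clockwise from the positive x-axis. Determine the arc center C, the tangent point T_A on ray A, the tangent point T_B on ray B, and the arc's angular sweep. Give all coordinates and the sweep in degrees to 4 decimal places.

bisector direction at 25.3917° = (0.903398,0.428803)
center distance |VC| = r/sin(θ/2) = 10.939719/sin(26.9520°) = 24.136454
C = V + |VC|·bis = (43.3994,7.3037)
T_A = V + ((C−V)·d_A)·d_A = V + 21.5149·d_A = (43.1015,-3.6320)
T_B = V + ((C−V)·d_B)·d_B = V + 21.5149·d_B = (34.7385,13.9870)
sweep = 180° − θ = 126.0959°

center=(43.3994,7.3037) T_A=(43.1015,-3.6320) T_B=(34.7385,13.9870) sweep=126.0959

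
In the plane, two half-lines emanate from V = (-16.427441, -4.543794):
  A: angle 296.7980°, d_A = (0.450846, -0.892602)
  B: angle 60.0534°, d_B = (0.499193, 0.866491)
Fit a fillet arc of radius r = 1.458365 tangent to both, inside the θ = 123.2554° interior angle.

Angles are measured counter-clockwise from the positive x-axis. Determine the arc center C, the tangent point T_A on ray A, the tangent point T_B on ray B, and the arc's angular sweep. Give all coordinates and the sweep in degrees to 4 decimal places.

center=(-14.7706,-4.5893) T_A=(-16.0723,-5.2468) T_B=(-16.0343,-3.8613) sweep=56.7446

bisector direction at 358.4257° = (0.999623,-0.027473)
center distance |VC| = r/sin(θ/2) = 1.458365/sin(61.6277°) = 1.657462
C = V + |VC|·bis = (-14.7706,-4.5893)
T_A = V + ((C−V)·d_A)·d_A = V + 0.7876·d_A = (-16.0723,-5.2468)
T_B = V + ((C−V)·d_B)·d_B = V + 0.7876·d_B = (-16.0343,-3.8613)
sweep = 180° − θ = 56.7446°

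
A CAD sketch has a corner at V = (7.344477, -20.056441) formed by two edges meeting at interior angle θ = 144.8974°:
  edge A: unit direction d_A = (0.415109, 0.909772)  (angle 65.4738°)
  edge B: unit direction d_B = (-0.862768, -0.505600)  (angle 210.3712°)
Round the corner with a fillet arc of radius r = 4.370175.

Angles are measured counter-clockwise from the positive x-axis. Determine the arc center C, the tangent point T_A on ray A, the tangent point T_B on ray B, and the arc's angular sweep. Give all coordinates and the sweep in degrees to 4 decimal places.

bisector direction at 137.9225° = (-0.742239,0.670135)
center distance |VC| = r/sin(θ/2) = 4.370175/sin(72.4487°) = 4.583552
C = V + |VC|·bis = (3.9424,-16.9848)
T_A = V + ((C−V)·d_A)·d_A = V + 1.3822·d_A = (7.9182,-18.7989)
T_B = V + ((C−V)·d_B)·d_B = V + 1.3822·d_B = (6.1519,-20.7553)
sweep = 180° − θ = 35.1026°

center=(3.9424,-16.9848) T_A=(7.9182,-18.7989) T_B=(6.1519,-20.7553) sweep=35.1026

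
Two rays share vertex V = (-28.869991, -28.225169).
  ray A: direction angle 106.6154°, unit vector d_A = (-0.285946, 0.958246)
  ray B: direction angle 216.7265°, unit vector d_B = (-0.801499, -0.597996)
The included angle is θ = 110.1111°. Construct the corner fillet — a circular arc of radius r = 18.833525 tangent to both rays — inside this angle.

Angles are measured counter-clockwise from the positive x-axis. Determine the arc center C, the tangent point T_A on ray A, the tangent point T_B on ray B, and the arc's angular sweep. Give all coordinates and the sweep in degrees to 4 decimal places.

bisector direction at 161.6710° = (-0.949266,0.314474)
center distance |VC| = r/sin(θ/2) = 18.833525/sin(55.0555°) = 22.975902
C = V + |VC|·bis = (-50.6802,-20.9999)
T_A = V + ((C−V)·d_A)·d_A = V + 13.1602·d_A = (-32.6331,-15.6145)
T_B = V + ((C−V)·d_B)·d_B = V + 13.1602·d_B = (-39.4179,-36.0949)
sweep = 180° − θ = 69.8889°

center=(-50.6802,-20.9999) T_A=(-32.6331,-15.6145) T_B=(-39.4179,-36.0949) sweep=69.8889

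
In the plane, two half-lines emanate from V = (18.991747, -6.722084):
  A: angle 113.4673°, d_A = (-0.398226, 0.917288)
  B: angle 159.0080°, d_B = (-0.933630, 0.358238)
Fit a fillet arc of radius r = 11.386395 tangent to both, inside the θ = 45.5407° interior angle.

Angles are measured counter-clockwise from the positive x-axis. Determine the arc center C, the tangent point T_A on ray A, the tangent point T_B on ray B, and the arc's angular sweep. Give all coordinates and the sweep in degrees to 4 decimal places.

center=(-2.2553,13.6263) T_A=(8.1893,18.1607) T_B=(-6.3343,2.9956) sweep=134.4593

bisector direction at 136.2377° = (-0.722215,0.691669)
center distance |VC| = r/sin(θ/2) = 11.386395/sin(22.7704°) = 29.419284
C = V + |VC|·bis = (-2.2553,13.6263)
T_A = V + ((C−V)·d_A)·d_A = V + 27.1264·d_A = (8.1893,18.1607)
T_B = V + ((C−V)·d_B)·d_B = V + 27.1264·d_B = (-6.3343,2.9956)
sweep = 180° − θ = 134.4593°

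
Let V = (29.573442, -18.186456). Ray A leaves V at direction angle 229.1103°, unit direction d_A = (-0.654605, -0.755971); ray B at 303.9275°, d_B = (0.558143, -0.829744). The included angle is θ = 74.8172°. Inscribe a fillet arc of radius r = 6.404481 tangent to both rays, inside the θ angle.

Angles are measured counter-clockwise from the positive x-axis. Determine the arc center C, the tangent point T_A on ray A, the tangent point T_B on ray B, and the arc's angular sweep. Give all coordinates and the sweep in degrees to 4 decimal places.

bisector direction at 266.5189° = (-0.060719,-0.998155)
center distance |VC| = r/sin(θ/2) = 6.404481/sin(37.4086°) = 10.542441
C = V + |VC|·bis = (28.9333,-28.7094)
T_A = V + ((C−V)·d_A)·d_A = V + 8.3741·d_A = (24.0917,-24.5170)
T_B = V + ((C−V)·d_B)·d_B = V + 8.3741·d_B = (34.2474,-25.1348)
sweep = 180° − θ = 105.1828°

center=(28.9333,-28.7094) T_A=(24.0917,-24.5170) T_B=(34.2474,-25.1348) sweep=105.1828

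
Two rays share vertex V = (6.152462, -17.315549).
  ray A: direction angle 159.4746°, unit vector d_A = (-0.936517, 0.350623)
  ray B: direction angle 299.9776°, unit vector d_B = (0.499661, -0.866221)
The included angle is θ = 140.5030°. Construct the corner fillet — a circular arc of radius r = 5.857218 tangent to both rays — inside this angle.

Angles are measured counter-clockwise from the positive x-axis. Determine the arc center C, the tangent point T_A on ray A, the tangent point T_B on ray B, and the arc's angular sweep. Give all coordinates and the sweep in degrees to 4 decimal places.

bisector direction at 229.7261° = (-0.646442,-0.762963)
center distance |VC| = r/sin(θ/2) = 5.857218/sin(70.2515°) = 6.223239
C = V + |VC|·bis = (2.1295,-22.0636)
T_A = V + ((C−V)·d_A)·d_A = V + 2.1028·d_A = (4.1832,-16.5783)
T_B = V + ((C−V)·d_B)·d_B = V + 2.1028·d_B = (7.2031,-19.1370)
sweep = 180° − θ = 39.4970°

center=(2.1295,-22.0636) T_A=(4.1832,-16.5783) T_B=(7.2031,-19.1370) sweep=39.4970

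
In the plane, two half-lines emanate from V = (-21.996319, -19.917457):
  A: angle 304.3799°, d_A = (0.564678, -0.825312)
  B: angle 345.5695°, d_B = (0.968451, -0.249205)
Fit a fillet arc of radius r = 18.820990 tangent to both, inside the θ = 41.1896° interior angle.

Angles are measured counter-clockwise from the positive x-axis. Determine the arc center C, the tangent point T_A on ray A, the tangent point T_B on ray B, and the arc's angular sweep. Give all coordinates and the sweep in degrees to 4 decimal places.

center=(21.8194,-50.6264) T_A=(6.2863,-61.2542) T_B=(26.5097,-32.3992) sweep=138.8104

bisector direction at 324.9747° = (0.818899,-0.573938)
center distance |VC| = r/sin(θ/2) = 18.820990/sin(20.5948°) = 53.505705
C = V + |VC|·bis = (21.8194,-50.6264)
T_A = V + ((C−V)·d_A)·d_A = V + 50.0862·d_A = (6.2863,-61.2542)
T_B = V + ((C−V)·d_B)·d_B = V + 50.0862·d_B = (26.5097,-32.3992)
sweep = 180° − θ = 138.8104°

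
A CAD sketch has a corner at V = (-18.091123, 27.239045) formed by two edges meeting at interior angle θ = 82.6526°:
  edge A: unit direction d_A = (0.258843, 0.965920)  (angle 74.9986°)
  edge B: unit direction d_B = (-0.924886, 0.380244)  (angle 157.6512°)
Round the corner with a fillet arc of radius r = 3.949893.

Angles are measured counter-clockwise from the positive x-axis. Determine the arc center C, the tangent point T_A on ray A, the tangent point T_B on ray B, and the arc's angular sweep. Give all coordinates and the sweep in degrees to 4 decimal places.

center=(-20.7437,32.6003) T_A=(-16.9284,31.5779) T_B=(-22.2456,28.9471) sweep=97.3474

bisector direction at 116.3249° = (-0.443461,0.896294)
center distance |VC| = r/sin(θ/2) = 3.949893/sin(41.3263°) = 5.981547
C = V + |VC|·bis = (-20.7437,32.6003)
T_A = V + ((C−V)·d_A)·d_A = V + 4.4919·d_A = (-16.9284,31.5779)
T_B = V + ((C−V)·d_B)·d_B = V + 4.4919·d_B = (-22.2456,28.9471)
sweep = 180° − θ = 97.3474°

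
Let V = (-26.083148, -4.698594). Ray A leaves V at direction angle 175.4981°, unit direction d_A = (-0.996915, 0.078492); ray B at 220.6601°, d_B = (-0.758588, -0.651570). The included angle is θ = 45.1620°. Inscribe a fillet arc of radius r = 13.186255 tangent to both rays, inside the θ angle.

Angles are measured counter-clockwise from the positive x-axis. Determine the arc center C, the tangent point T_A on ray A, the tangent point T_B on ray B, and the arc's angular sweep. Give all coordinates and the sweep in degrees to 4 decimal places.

bisector direction at 198.0791° = (-0.950629,-0.310330)
center distance |VC| = r/sin(θ/2) = 13.186255/sin(22.5810°) = 34.340176
C = V + |VC|·bis = (-58.7279,-15.3554)
T_A = V + ((C−V)·d_A)·d_A = V + 31.7076·d_A = (-57.6929,-2.2098)
T_B = V + ((C−V)·d_B)·d_B = V + 31.7076·d_B = (-50.1361,-25.3583)
sweep = 180° − θ = 134.8380°

center=(-58.7279,-15.3554) T_A=(-57.6929,-2.2098) T_B=(-50.1361,-25.3583) sweep=134.8380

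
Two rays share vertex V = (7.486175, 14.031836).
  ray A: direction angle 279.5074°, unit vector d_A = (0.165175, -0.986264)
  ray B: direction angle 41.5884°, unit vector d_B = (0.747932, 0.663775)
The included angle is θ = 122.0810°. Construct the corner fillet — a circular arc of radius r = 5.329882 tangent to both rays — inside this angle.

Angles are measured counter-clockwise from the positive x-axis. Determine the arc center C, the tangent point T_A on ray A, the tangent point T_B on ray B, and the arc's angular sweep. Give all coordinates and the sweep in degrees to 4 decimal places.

center=(13.2300,12.0032) T_A=(7.9734,11.1229) T_B=(9.6922,15.9896) sweep=57.9190

bisector direction at 340.5479° = (0.942920,-0.333019)
center distance |VC| = r/sin(θ/2) = 5.329882/sin(61.0405°) = 6.091557
C = V + |VC|·bis = (13.2300,12.0032)
T_A = V + ((C−V)·d_A)·d_A = V + 2.9495·d_A = (7.9734,11.1229)
T_B = V + ((C−V)·d_B)·d_B = V + 2.9495·d_B = (9.6922,15.9896)
sweep = 180° − θ = 57.9190°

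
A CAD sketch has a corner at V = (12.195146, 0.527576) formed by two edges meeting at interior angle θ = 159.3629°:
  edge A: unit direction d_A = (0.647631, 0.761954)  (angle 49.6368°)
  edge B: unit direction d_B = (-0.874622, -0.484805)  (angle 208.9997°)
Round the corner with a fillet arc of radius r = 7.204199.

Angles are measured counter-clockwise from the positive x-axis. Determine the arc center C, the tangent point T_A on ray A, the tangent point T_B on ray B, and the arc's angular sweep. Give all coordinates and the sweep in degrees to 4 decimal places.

center=(7.5553,6.1926) T_A=(13.0446,1.5270) T_B=(11.0480,-0.1083) sweep=20.6371

bisector direction at 129.3183° = (-0.633627,0.773638)
center distance |VC| = r/sin(θ/2) = 7.204199/sin(79.6814°) = 7.322627
C = V + |VC|·bis = (7.5553,6.1926)
T_A = V + ((C−V)·d_A)·d_A = V + 1.3116·d_A = (13.0446,1.5270)
T_B = V + ((C−V)·d_B)·d_B = V + 1.3116·d_B = (11.0480,-0.1083)
sweep = 180° − θ = 20.6371°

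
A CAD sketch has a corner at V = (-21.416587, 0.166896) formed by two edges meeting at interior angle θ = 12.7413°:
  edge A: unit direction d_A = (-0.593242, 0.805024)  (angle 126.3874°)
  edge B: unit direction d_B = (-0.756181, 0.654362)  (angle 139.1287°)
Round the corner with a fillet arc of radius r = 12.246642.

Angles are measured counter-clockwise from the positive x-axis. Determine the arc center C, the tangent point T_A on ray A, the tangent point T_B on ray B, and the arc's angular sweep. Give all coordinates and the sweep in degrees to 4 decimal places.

bisector direction at 132.7580° = (-0.678904,0.734227)
center distance |VC| = r/sin(θ/2) = 12.246642/sin(6.3707°) = 110.370024
C = V + |VC|·bis = (-96.3472,81.2036)
T_A = V + ((C−V)·d_A)·d_A = V + 109.6885·d_A = (-86.4884,88.4688)
T_B = V + ((C−V)·d_B)·d_B = V + 109.6885·d_B = (-104.3610,71.9429)
sweep = 180° − θ = 167.2587°

center=(-96.3472,81.2036) T_A=(-86.4884,88.4688) T_B=(-104.3610,71.9429) sweep=167.2587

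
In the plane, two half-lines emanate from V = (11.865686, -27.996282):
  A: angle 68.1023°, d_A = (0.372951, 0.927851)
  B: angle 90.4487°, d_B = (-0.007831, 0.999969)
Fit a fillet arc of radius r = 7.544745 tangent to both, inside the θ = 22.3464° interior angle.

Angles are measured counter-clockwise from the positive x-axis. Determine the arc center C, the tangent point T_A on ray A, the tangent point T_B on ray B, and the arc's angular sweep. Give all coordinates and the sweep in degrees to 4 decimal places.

bisector direction at 79.2755° = (0.186087,0.982533)
center distance |VC| = r/sin(θ/2) = 7.544745/sin(11.1732°) = 38.935497
C = V + |VC|·bis = (19.1111,10.2591)
T_A = V + ((C−V)·d_A)·d_A = V + 38.1975·d_A = (26.1115,7.4453)
T_B = V + ((C−V)·d_B)·d_B = V + 38.1975·d_B = (11.5666,10.2001)
sweep = 180° − θ = 157.6536°

center=(19.1111,10.2591) T_A=(26.1115,7.4453) T_B=(11.5666,10.2001) sweep=157.6536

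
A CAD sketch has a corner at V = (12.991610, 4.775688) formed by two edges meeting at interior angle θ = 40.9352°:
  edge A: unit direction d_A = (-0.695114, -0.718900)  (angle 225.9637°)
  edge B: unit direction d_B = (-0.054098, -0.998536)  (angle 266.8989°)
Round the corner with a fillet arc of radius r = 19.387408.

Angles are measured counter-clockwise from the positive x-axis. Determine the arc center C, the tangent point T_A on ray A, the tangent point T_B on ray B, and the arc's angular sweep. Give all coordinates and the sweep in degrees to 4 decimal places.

bisector direction at 246.4313° = (-0.399848,-0.916581)
center distance |VC| = r/sin(θ/2) = 19.387408/sin(20.4676°) = 55.443658
C = V + |VC|·bis = (-9.1774,-46.0429)
T_A = V + ((C−V)·d_A)·d_A = V + 51.9435·d_A = (-23.1150,-32.5665)
T_B = V + ((C−V)·d_B)·d_B = V + 51.9435·d_B = (10.1816,-47.0918)
sweep = 180° − θ = 139.0648°

center=(-9.1774,-46.0429) T_A=(-23.1150,-32.5665) T_B=(10.1816,-47.0918) sweep=139.0648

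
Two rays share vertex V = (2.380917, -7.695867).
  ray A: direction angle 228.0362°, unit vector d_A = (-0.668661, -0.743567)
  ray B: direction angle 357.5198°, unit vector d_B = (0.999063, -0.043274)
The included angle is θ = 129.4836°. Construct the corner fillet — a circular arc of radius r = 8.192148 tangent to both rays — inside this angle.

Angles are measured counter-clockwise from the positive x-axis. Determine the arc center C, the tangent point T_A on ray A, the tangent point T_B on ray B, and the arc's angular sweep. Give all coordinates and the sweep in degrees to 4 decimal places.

center=(5.8879,-16.0476) T_A=(-0.2035,-10.5698) T_B=(6.2424,-7.8631) sweep=50.5164

bisector direction at 292.7780° = (0.387162,-0.922012)
center distance |VC| = r/sin(θ/2) = 8.192148/sin(64.7418°) = 9.058162
C = V + |VC|·bis = (5.8879,-16.0476)
T_A = V + ((C−V)·d_A)·d_A = V + 3.8651·d_A = (-0.2035,-10.5698)
T_B = V + ((C−V)·d_B)·d_B = V + 3.8651·d_B = (6.2424,-7.8631)
sweep = 180° − θ = 50.5164°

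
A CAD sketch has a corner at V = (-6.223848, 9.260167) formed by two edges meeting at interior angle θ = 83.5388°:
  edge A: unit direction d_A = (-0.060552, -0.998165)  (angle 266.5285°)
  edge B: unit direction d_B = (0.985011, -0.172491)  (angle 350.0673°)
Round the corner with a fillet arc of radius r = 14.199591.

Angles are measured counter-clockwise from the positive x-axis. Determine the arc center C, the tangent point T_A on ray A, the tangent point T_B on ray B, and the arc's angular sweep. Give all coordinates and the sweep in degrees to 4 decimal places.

bisector direction at 308.2979° = (0.619750,-0.784799)
center distance |VC| = r/sin(θ/2) = 14.199591/sin(41.7694°) = 21.316411
C = V + |VC|·bis = (6.9870,-7.4689)
T_A = V + ((C−V)·d_A)·d_A = V + 15.8985·d_A = (-7.1865,-6.6091)
T_B = V + ((C−V)·d_B)·d_B = V + 15.8985·d_B = (9.4363,6.5178)
sweep = 180° − θ = 96.4612°

center=(6.9870,-7.4689) T_A=(-7.1865,-6.6091) T_B=(9.4363,6.5178) sweep=96.4612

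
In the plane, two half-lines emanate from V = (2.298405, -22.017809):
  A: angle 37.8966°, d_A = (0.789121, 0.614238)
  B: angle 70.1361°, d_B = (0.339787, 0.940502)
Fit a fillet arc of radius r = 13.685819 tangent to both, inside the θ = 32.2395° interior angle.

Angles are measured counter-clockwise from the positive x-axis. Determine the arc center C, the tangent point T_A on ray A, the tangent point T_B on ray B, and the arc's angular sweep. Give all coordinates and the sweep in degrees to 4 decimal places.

bisector direction at 54.0164° = (0.587554,0.809185)
center distance |VC| = r/sin(θ/2) = 13.685819/sin(16.1197°) = 49.292365
C = V + |VC|·bis = (31.2603,17.8688)
T_A = V + ((C−V)·d_A)·d_A = V + 47.3544·d_A = (39.6667,7.0691)
T_B = V + ((C−V)·d_B)·d_B = V + 47.3544·d_B = (18.3888,22.5191)
sweep = 180° − θ = 147.7605°

center=(31.2603,17.8688) T_A=(39.6667,7.0691) T_B=(18.3888,22.5191) sweep=147.7605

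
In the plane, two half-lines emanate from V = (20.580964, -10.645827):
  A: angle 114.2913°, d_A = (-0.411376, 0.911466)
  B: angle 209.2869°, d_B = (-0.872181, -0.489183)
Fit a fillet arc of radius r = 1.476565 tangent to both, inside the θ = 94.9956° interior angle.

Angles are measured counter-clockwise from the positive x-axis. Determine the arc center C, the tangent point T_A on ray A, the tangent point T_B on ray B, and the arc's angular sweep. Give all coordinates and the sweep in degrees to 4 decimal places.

bisector direction at 161.7891° = (-0.949913,0.312516)
center distance |VC| = r/sin(θ/2) = 1.476565/sin(47.4978°) = 2.002797
C = V + |VC|·bis = (18.6785,-10.0199)
T_A = V + ((C−V)·d_A)·d_A = V + 1.3531·d_A = (20.0243,-9.4125)
T_B = V + ((C−V)·d_B)·d_B = V + 1.3531·d_B = (19.4008,-11.3078)
sweep = 180° − θ = 85.0044°

center=(18.6785,-10.0199) T_A=(20.0243,-9.4125) T_B=(19.4008,-11.3078) sweep=85.0044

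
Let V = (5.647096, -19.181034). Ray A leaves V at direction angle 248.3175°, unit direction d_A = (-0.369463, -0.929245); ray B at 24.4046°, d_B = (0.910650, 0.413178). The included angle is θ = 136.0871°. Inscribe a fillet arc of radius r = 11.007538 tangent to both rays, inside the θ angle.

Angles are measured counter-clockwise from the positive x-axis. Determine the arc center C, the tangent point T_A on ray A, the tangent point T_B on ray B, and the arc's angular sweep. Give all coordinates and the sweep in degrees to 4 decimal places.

center=(14.2363,-27.3715) T_A=(4.0076,-23.3047) T_B=(9.6882,-17.3475) sweep=43.9129

bisector direction at 316.3610° = (0.723703,-0.690112)
center distance |VC| = r/sin(θ/2) = 11.007538/sin(68.0435°) = 11.868371
C = V + |VC|·bis = (14.2363,-27.3715)
T_A = V + ((C−V)·d_A)·d_A = V + 4.4376·d_A = (4.0076,-23.3047)
T_B = V + ((C−V)·d_B)·d_B = V + 4.4376·d_B = (9.6882,-17.3475)
sweep = 180° − θ = 43.9129°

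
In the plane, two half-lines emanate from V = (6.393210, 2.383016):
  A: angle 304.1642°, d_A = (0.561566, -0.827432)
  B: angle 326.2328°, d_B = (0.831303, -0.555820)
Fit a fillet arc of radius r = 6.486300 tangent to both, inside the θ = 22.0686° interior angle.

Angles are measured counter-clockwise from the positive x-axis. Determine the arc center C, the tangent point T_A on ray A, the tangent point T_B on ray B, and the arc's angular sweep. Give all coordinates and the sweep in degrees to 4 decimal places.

bisector direction at 315.1985° = (0.709552,-0.704653)
center distance |VC| = r/sin(θ/2) = 6.486300/sin(11.0343°) = 33.889315
C = V + |VC|·bis = (30.4395,-21.4972)
T_A = V + ((C−V)·d_A)·d_A = V + 33.2628·d_A = (25.0725,-25.1397)
T_B = V + ((C−V)·d_B)·d_B = V + 33.2628·d_B = (34.0447,-16.1051)
sweep = 180° − θ = 157.9314°

center=(30.4395,-21.4972) T_A=(25.0725,-25.1397) T_B=(34.0447,-16.1051) sweep=157.9314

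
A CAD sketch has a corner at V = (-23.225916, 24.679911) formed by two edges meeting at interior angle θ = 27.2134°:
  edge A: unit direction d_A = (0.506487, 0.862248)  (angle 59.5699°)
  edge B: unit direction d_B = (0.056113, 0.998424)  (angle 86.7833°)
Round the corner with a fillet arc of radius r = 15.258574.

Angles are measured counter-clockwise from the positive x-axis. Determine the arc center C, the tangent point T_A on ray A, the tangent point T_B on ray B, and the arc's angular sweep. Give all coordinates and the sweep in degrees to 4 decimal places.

center=(-4.4541,86.7635) T_A=(8.7026,79.0353) T_B=(-19.6886,87.6197) sweep=152.7866

bisector direction at 73.1766° = (0.289423,0.957201)
center distance |VC| = r/sin(θ/2) = 15.258574/sin(13.6067°) = 64.859510
C = V + |VC|·bis = (-4.4541,86.7635)
T_A = V + ((C−V)·d_A)·d_A = V + 63.0391·d_A = (8.7026,79.0353)
T_B = V + ((C−V)·d_B)·d_B = V + 63.0391·d_B = (-19.6886,87.6197)
sweep = 180° − θ = 152.7866°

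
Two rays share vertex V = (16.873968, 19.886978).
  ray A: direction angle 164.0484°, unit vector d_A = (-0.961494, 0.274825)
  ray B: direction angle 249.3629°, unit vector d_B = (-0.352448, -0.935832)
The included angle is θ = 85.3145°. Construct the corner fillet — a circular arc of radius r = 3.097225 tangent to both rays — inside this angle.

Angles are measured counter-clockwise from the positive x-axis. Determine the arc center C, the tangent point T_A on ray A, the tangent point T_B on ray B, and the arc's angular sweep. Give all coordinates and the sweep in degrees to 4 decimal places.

bisector direction at 206.7056° = (-0.893327,-0.449407)
center distance |VC| = r/sin(θ/2) = 3.097225/sin(42.6572°) = 4.570800
C = V + |VC|·bis = (12.7907,17.8328)
T_A = V + ((C−V)·d_A)·d_A = V + 3.3615·d_A = (13.6419,20.8108)
T_B = V + ((C−V)·d_B)·d_B = V + 3.3615·d_B = (15.6892,16.7412)
sweep = 180° − θ = 94.6855°

center=(12.7907,17.8328) T_A=(13.6419,20.8108) T_B=(15.6892,16.7412) sweep=94.6855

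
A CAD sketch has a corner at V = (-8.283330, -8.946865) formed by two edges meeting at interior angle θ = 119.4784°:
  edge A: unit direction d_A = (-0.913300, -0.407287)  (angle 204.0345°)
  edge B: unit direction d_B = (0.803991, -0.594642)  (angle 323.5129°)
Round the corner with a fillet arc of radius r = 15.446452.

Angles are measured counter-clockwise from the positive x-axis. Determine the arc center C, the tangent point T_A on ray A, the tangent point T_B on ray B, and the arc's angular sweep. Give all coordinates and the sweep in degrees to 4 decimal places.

bisector direction at 263.7737° = (-0.108456,-0.994101)
center distance |VC| = r/sin(θ/2) = 15.446452/sin(59.7392°) = 17.883208
C = V + |VC|·bis = (-10.2229,-26.7246)
T_A = V + ((C−V)·d_A)·d_A = V + 9.0120·d_A = (-16.5140,-12.6173)
T_B = V + ((C−V)·d_B)·d_B = V + 9.0120·d_B = (-1.0378,-14.3058)
sweep = 180° − θ = 60.5216°

center=(-10.2229,-26.7246) T_A=(-16.5140,-12.6173) T_B=(-1.0378,-14.3058) sweep=60.5216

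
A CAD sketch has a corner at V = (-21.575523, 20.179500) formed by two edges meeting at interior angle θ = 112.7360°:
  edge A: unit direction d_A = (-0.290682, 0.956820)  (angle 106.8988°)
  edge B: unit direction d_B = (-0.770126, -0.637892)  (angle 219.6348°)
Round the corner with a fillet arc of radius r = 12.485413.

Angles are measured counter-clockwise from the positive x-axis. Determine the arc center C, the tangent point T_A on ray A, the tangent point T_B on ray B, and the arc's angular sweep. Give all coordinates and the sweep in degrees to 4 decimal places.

bisector direction at 163.2668° = (-0.957656,0.287915)
center distance |VC| = r/sin(θ/2) = 12.485413/sin(56.3680°) = 14.995475
C = V + |VC|·bis = (-35.9360,24.4969)
T_A = V + ((C−V)·d_A)·d_A = V + 8.3053·d_A = (-23.9897,28.1262)
T_B = V + ((C−V)·d_B)·d_B = V + 8.3053·d_B = (-27.9717,14.8816)
sweep = 180° − θ = 67.2640°

center=(-35.9360,24.4969) T_A=(-23.9897,28.1262) T_B=(-27.9717,14.8816) sweep=67.2640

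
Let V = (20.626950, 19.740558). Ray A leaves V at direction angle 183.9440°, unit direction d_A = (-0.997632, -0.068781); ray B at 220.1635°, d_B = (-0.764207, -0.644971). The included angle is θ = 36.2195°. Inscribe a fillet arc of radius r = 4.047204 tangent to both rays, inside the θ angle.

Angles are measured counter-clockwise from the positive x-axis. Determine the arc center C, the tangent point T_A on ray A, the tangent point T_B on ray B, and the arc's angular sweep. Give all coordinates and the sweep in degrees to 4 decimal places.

center=(8.5593,14.8517) T_A=(8.2810,18.8894) T_B=(11.1697,11.7588) sweep=143.7805

bisector direction at 202.0538° = (-0.926832,-0.375476)
center distance |VC| = r/sin(θ/2) = 4.047204/sin(18.1097°) = 13.020293
C = V + |VC|·bis = (8.5593,14.8517)
T_A = V + ((C−V)·d_A)·d_A = V + 12.3753·d_A = (8.2810,18.8894)
T_B = V + ((C−V)·d_B)·d_B = V + 12.3753·d_B = (11.1697,11.7588)
sweep = 180° − θ = 143.7805°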